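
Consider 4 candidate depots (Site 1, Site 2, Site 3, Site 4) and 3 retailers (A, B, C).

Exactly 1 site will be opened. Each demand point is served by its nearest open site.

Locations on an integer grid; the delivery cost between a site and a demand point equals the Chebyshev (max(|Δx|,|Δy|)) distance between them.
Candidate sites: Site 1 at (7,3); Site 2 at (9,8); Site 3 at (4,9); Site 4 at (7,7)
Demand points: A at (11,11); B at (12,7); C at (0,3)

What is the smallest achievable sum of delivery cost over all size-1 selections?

15

Open {Site 2}.
  A→Site 2 3, B→Site 2 3, C→Site 2 9  ⇒ total 15.
Compare {Site 4}: total 16.
Compare {Site 1}: total 20.
No size-1 selection does better; minimum is 15.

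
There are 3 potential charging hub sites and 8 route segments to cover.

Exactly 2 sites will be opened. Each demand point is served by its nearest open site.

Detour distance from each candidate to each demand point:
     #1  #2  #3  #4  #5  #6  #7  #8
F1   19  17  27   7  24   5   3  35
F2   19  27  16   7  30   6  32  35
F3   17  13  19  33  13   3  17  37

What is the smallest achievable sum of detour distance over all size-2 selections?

Open {F1, F3}.
  #1→F3 17, #2→F3 13, #3→F3 19, #4→F1 7, #5→F3 13, #6→F3 3, #7→F1 3, #8→F1 35  ⇒ total 110.
Compare {F2, F3}: total 121.
Compare {F1, F2}: total 126.

110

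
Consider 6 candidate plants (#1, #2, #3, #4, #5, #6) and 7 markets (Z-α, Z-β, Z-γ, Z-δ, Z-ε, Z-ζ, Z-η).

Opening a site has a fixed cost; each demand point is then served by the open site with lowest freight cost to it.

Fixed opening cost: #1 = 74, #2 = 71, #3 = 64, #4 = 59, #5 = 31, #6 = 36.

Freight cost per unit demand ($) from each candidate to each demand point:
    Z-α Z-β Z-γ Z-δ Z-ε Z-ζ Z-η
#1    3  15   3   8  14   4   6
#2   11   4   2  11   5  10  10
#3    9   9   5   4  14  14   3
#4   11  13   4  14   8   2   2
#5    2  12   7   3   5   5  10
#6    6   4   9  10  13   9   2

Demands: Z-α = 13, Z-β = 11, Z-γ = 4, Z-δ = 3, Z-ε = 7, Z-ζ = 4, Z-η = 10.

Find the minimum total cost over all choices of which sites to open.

Open {#5, #6}: assign each demand point to its cheapest open site.
  Z-α→#5 13×2=26, Z-β→#6 11×4=44, Z-γ→#5 4×7=28, Z-δ→#5 3×3=9, Z-ε→#5 7×5=35, Z-ζ→#5 4×5=20, Z-η→#6 10×2=20
  freight cost 182, fixed 67 → total 249.
Compare {#4, #5, #6}: freight cost 158 + fixed 126 = 284.
Compare {#2, #5, #6}: freight cost 162 + fixed 138 = 300.
Compare {#1, #5, #6}: freight cost 162 + fixed 141 = 303.
All other subsets cost ≥ 284. Minimum total cost: 249.

249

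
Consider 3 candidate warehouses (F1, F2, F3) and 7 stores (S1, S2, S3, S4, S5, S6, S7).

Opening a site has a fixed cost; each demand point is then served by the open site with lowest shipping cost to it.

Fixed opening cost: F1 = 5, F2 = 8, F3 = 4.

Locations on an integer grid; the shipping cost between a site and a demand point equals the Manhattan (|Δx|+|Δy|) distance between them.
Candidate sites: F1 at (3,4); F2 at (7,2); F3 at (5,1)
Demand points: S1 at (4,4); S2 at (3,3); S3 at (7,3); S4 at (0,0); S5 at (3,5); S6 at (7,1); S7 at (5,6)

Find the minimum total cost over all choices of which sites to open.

28

Open {F1, F3}: assign each demand point to its cheapest open site.
  S1→F1 1, S2→F1 1, S3→F3 4, S4→F3 6, S5→F1 1, S6→F3 2, S7→F1 4
  shipping cost 19, fixed 9 → total 28.
Compare {F1, F2}: shipping cost 16 + fixed 13 = 29.
Compare {F1}: shipping cost 26 + fixed 5 = 31.
Compare {F1, F2, F3}: shipping cost 15 + fixed 17 = 32.
All other subsets cost ≥ 29. Minimum total cost: 28.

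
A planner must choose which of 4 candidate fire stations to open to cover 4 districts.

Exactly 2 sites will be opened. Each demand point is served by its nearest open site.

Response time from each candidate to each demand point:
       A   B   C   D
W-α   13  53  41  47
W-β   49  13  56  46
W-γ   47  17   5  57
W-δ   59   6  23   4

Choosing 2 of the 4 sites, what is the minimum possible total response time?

Open {W-α, W-δ}.
  A→W-α 13, B→W-δ 6, C→W-δ 23, D→W-δ 4  ⇒ total 46.
Compare {W-γ, W-δ}: total 62.
Compare {W-α, W-γ}: total 82.
No size-2 selection does better; minimum is 46.

46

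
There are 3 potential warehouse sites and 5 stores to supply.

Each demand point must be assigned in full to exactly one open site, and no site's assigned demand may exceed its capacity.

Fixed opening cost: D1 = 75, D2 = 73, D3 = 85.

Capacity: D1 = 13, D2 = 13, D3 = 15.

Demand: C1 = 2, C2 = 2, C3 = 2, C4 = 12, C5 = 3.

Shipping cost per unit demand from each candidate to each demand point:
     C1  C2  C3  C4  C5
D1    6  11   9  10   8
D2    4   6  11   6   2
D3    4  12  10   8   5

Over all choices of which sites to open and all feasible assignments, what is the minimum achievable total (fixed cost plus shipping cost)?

Open {D1, D2}; cheapest assignment that respects the capacities:
  D1 (cap 13, load 9): C1, C2, C3, C5 — cost 2×6 + 2×11 + 2×9 + 3×8 = 76
  D2 (cap 13, load 12): C4 — cost 12×6 = 72
  Shipping 148, fixed 148 → total 296.
  Any other capacity-feasible assignment to {D1, D2} ships for at least 148.
Compare {D2, D3}: its best feasible assignment gives total 297.
Compare {D1, D3}: its best feasible assignment gives total 323.
Every other set of open sites that can feasibly serve all demand totals ≥ 297 even under its best assignment. Minimum: 296.

296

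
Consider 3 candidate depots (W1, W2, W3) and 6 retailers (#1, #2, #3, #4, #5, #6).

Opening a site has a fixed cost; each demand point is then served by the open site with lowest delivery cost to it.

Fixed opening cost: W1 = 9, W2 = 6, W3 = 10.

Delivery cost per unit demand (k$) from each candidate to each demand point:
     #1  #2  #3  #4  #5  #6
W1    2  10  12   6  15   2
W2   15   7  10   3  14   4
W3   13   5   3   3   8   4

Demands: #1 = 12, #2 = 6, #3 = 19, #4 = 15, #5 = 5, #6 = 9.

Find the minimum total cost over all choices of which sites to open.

Open {W1, W3}: assign each demand point to its cheapest open site.
  #1→W1 12×2=24, #2→W3 6×5=30, #3→W3 19×3=57, #4→W3 15×3=45, #5→W3 5×8=40, #6→W1 9×2=18
  delivery cost 214, fixed 19 → total 233.
Compare {W1, W2, W3}: delivery cost 214 + fixed 25 = 239.
Compare {W3}: delivery cost 364 + fixed 10 = 374.
Compare {W2, W3}: delivery cost 364 + fixed 16 = 380.
All other subsets cost ≥ 239. Minimum total cost: 233.

233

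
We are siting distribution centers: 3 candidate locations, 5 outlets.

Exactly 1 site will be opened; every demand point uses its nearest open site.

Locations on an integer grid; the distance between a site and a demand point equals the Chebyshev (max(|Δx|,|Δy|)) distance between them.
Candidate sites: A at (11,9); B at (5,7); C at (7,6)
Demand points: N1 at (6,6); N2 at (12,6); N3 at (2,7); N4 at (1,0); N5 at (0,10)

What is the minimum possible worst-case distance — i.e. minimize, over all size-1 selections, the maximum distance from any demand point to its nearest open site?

Open {B}.
  Farthest demand point is N2 at distance 7 (to B); all others are ≤ 7.
With {C} the worst case is 7.
With {A} the worst case is 11.
No size-1 selection achieves below 7.

7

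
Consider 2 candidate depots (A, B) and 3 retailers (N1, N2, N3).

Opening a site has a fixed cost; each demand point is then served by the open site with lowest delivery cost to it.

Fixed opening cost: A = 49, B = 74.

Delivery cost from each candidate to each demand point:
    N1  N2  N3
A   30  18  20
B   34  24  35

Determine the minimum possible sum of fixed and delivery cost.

Open {A}: assign each demand point to its cheapest open site.
  N1→A 30, N2→A 18, N3→A 20
  delivery cost 68, fixed 49 → total 117.
Compare {B}: delivery cost 93 + fixed 74 = 167.
Compare {A, B}: delivery cost 68 + fixed 123 = 191.

117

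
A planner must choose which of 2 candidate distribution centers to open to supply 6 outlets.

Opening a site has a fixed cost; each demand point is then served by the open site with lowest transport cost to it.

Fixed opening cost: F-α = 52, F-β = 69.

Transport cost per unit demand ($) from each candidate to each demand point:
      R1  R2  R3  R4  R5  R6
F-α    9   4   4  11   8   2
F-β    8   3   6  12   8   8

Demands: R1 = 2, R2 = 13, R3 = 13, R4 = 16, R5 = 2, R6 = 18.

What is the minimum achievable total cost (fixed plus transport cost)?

402

Open {F-α}: assign each demand point to its cheapest open site.
  R1→F-α 2×9=18, R2→F-α 13×4=52, R3→F-α 13×4=52, R4→F-α 16×11=176, R5→F-α 2×8=16, R6→F-α 18×2=36
  transport cost 350, fixed 52 → total 402.
Compare {F-α, F-β}: transport cost 335 + fixed 121 = 456.
Compare {F-β}: transport cost 485 + fixed 69 = 554.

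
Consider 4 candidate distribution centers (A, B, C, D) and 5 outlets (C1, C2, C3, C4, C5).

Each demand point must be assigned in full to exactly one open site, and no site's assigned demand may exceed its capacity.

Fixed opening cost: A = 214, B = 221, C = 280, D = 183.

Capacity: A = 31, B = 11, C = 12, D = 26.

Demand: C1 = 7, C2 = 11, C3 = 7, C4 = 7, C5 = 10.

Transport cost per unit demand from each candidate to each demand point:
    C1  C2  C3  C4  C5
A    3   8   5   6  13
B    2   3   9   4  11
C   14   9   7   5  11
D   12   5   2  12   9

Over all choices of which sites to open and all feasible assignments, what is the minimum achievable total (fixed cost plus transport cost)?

Open {A, D}; cheapest assignment that respects the capacities:
  A (cap 31, load 21): C1, C3, C4 — cost 7×3 + 7×5 + 7×6 = 98
  D (cap 26, load 21): C2, C5 — cost 11×5 + 10×9 = 145
  Shipping 243, fixed 397 → total 640.
  Any other capacity-feasible assignment to {A, D} ships for at least 243.
Compare {A, B}: its best feasible assignment gives total 696.
Compare {A, B, D}: its best feasible assignment gives total 818.
Every other set of open sites that can feasibly serve all demand totals ≥ 696 even under its best assignment. Minimum: 640.

640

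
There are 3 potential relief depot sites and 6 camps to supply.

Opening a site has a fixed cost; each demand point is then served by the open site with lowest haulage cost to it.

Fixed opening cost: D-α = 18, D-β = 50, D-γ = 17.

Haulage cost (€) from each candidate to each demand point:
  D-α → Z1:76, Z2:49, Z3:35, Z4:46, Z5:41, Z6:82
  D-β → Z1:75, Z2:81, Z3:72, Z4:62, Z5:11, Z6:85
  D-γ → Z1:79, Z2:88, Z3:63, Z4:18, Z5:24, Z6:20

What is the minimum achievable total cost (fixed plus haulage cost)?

Open {D-α, D-γ}: assign each demand point to its cheapest open site.
  Z1→D-α 76, Z2→D-α 49, Z3→D-α 35, Z4→D-γ 18, Z5→D-γ 24, Z6→D-γ 20
  haulage cost 222, fixed 35 → total 257.
Compare {D-α, D-β, D-γ}: haulage cost 208 + fixed 85 = 293.
Compare {D-γ}: haulage cost 292 + fixed 17 = 309.
Compare {D-β, D-γ}: haulage cost 268 + fixed 67 = 335.
All other subsets cost ≥ 293. Minimum total cost: 257.

257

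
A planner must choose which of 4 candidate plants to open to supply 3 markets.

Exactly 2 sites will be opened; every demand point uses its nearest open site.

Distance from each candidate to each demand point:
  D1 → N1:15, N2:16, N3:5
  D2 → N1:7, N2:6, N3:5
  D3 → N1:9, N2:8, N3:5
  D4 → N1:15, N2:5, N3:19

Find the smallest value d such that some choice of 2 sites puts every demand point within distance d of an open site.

Open {D1, D2}.
  Farthest demand point is N1 at distance 7 (to D2); all others are ≤ 7.
With {D2, D3} the worst case is 7.
With {D2, D4} the worst case is 7.
No size-2 selection achieves below 7.

7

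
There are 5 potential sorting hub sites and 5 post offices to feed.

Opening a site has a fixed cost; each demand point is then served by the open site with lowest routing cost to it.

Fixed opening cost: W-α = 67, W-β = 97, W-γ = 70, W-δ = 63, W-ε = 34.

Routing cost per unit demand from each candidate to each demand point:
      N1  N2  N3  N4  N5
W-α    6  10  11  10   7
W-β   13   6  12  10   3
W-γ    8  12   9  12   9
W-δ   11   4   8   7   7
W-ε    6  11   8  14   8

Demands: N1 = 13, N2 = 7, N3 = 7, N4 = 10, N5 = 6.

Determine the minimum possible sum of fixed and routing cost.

371

Open {W-δ, W-ε}: assign each demand point to its cheapest open site.
  N1→W-ε 13×6=78, N2→W-δ 7×4=28, N3→W-δ 7×8=56, N4→W-δ 10×7=70, N5→W-δ 6×7=42
  routing cost 274, fixed 97 → total 371.
Compare {W-δ}: routing cost 339 + fixed 63 = 402.
Compare {W-α, W-δ}: routing cost 274 + fixed 130 = 404.
Compare {W-β, W-ε}: routing cost 294 + fixed 131 = 425.
All other subsets cost ≥ 402. Minimum total cost: 371.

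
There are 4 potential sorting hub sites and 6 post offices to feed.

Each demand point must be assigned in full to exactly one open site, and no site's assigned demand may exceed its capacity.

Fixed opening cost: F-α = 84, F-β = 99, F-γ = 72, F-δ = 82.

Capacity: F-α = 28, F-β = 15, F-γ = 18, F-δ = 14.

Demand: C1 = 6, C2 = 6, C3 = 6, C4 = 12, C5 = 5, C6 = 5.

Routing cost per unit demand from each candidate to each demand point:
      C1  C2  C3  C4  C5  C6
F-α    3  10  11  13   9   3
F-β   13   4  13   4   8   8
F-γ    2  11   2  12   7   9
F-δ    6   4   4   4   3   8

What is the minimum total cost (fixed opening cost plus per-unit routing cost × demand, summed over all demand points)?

409

Open {F-β, F-γ, F-δ}; cheapest assignment that respects the capacities:
  F-β (cap 15, load 12): C4 — cost 12×4 = 48
  F-γ (cap 18, load 17): C1, C3, C6 — cost 6×2 + 6×2 + 5×9 = 69
  F-δ (cap 14, load 11): C2, C5 — cost 6×4 + 5×3 = 39
  Shipping 156, fixed 253 → total 409.
  Any other capacity-feasible assignment to {F-β, F-γ, F-δ} ships for at least 156.
Compare {F-α, F-δ}: its best feasible assignment gives total 418.
Compare {F-α, F-γ, F-δ}: its best feasible assignment gives total 420.
Every other set of open sites that can feasibly serve all demand totals ≥ 418 even under its best assignment. Minimum: 409.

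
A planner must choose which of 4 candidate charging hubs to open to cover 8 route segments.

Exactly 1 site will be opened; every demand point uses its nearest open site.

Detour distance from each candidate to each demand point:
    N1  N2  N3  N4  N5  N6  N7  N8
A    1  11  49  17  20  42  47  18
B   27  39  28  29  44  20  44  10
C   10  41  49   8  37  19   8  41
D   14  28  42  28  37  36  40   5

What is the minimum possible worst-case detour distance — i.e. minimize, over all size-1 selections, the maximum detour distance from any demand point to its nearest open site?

42

Open {D}.
  Farthest demand point is N3 at detour distance 42 (to D); all others are ≤ 42.
With {B} the worst case is 44.
With {A} the worst case is 49.
No size-1 selection achieves below 42.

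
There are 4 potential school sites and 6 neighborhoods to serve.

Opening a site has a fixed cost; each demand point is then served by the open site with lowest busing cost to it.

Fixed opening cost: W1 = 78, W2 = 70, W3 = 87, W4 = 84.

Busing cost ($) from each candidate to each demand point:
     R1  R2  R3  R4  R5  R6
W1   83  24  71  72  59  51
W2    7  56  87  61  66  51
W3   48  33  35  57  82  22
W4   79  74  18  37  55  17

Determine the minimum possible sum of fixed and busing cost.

344

Open {W2, W4}: assign each demand point to its cheapest open site.
  R1→W2 7, R2→W2 56, R3→W4 18, R4→W4 37, R5→W4 55, R6→W4 17
  busing cost 190, fixed 154 → total 344.
Compare {W3}: busing cost 277 + fixed 87 = 364.
Compare {W4}: busing cost 280 + fixed 84 = 364.
Compare {W2, W3}: busing cost 220 + fixed 157 = 377.
All other subsets cost ≥ 364. Minimum total cost: 344.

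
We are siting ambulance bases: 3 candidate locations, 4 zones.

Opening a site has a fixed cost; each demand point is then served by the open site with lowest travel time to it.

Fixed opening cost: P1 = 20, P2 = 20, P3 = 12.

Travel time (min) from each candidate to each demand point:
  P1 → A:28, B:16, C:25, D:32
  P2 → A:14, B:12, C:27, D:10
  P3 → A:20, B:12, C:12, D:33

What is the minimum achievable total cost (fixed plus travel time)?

Open {P2, P3}: assign each demand point to its cheapest open site.
  A→P2 14, B→P2 12, C→P3 12, D→P2 10
  travel time 48, fixed 32 → total 80.
Compare {P2}: travel time 63 + fixed 20 = 83.
Compare {P3}: travel time 77 + fixed 12 = 89.
Compare {P1, P2, P3}: travel time 48 + fixed 52 = 100.
All other subsets cost ≥ 83. Minimum total cost: 80.

80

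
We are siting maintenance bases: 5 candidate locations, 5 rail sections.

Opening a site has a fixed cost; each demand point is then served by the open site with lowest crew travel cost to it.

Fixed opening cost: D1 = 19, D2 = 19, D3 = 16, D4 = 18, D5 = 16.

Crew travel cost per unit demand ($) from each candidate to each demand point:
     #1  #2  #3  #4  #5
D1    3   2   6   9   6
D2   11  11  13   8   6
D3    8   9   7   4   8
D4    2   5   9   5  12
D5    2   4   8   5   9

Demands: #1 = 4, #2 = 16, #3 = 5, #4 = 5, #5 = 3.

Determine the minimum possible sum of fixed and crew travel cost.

Open {D1, D3}: assign each demand point to its cheapest open site.
  #1→D1 4×3=12, #2→D1 16×2=32, #3→D1 5×6=30, #4→D3 5×4=20, #5→D1 3×6=18
  crew travel cost 112, fixed 35 → total 147.
Compare {D1, D5}: crew travel cost 113 + fixed 35 = 148.
Compare {D1, D4}: crew travel cost 113 + fixed 37 = 150.
Compare {D1}: crew travel cost 137 + fixed 19 = 156.
All other subsets cost ≥ 148. Minimum total cost: 147.

147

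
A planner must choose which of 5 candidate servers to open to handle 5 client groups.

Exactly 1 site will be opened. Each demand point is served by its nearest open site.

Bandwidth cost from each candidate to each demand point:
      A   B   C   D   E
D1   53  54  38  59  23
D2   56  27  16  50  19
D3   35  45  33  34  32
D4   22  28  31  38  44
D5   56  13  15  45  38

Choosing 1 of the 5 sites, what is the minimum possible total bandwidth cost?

163

Open {D4}.
  A→D4 22, B→D4 28, C→D4 31, D→D4 38, E→D4 44  ⇒ total 163.
Compare {D5}: total 167.
Compare {D2}: total 168.
No size-1 selection does better; minimum is 163.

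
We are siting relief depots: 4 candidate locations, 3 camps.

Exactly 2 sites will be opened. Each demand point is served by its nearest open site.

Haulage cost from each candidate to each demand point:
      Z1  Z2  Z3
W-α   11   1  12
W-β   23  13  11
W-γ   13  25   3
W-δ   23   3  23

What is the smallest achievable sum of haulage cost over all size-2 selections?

15

Open {W-α, W-γ}.
  Z1→W-α 11, Z2→W-α 1, Z3→W-γ 3  ⇒ total 15.
Compare {W-γ, W-δ}: total 19.
Compare {W-α, W-β}: total 23.
No size-2 selection does better; minimum is 15.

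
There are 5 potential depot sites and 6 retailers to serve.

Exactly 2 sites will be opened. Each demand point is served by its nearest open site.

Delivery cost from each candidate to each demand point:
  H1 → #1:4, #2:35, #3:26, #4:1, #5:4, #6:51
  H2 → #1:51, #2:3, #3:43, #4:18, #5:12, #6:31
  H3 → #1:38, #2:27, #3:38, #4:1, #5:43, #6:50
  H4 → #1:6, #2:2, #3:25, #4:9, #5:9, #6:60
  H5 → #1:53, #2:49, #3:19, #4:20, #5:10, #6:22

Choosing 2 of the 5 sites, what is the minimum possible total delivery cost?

Open {H4, H5}.
  #1→H4 6, #2→H4 2, #3→H5 19, #4→H4 9, #5→H4 9, #6→H5 22  ⇒ total 67.
Compare {H1, H2}: total 69.
Compare {H2, H4}: total 82.
No size-2 selection does better; minimum is 67.

67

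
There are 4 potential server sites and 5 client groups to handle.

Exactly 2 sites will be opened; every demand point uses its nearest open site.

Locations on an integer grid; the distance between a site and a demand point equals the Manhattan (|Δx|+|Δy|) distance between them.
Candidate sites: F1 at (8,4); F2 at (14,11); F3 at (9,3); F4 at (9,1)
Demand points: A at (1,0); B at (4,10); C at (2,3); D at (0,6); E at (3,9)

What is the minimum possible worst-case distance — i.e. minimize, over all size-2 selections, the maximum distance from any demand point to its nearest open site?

Open {F1, F4}.
  Farthest demand point is B at distance 10 (to F1); all others are ≤ 10.
With {F1, F2} the worst case is 11.
With {F1, F3} the worst case is 11.
No size-2 selection achieves below 10.

10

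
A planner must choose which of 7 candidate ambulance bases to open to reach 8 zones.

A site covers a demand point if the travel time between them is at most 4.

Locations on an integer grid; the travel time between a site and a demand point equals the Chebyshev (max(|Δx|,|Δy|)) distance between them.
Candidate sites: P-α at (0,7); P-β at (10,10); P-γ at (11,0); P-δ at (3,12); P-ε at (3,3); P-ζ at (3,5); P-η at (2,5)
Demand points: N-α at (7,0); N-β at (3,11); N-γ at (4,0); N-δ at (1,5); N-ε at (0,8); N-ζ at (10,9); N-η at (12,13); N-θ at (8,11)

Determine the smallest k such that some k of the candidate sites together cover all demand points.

Coverage sets (demand points within 4 of each site):
  P-α: {N-β, N-δ, N-ε}
  P-β: {N-ζ, N-η, N-θ}
  P-γ: {N-α}
  P-δ: {N-β, N-ε}
  P-ε: {N-α, N-γ, N-δ}
  P-ζ: {N-δ, N-ε}
  P-η: {N-δ, N-ε}
No 2 sites suffice: every size-2 union leaves at least one demand point uncovered.
But {P-α, P-β, P-ε} covers everything, so the minimum is 3.

3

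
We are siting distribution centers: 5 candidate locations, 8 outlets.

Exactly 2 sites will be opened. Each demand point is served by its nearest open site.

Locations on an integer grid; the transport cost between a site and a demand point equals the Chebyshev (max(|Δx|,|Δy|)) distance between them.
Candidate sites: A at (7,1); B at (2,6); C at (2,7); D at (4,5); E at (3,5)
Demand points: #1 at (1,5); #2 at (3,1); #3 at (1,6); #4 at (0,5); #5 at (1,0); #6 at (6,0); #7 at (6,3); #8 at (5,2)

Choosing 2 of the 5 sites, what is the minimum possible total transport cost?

19

Open {A, B}.
  #1→B 1, #2→A 4, #3→B 1, #4→B 2, #5→A 6, #6→A 1, #7→A 2, #8→A 2  ⇒ total 19.
Compare {A, C}: total 20.
Compare {A, E}: total 21.
No size-2 selection does better; minimum is 19.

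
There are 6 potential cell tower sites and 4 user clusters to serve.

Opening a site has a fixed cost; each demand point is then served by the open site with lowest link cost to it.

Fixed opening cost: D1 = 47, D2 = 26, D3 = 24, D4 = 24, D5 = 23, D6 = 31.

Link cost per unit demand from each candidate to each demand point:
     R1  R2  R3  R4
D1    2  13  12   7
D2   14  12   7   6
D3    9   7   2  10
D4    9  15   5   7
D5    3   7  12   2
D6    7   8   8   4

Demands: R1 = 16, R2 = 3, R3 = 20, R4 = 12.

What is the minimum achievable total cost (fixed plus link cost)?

Open {D3, D5}: assign each demand point to its cheapest open site.
  R1→D5 16×3=48, R2→D3 3×7=21, R3→D3 20×2=40, R4→D5 12×2=24
  link cost 133, fixed 47 → total 180.
Compare {D3, D4, D5}: link cost 133 + fixed 71 = 204.
Compare {D2, D3, D5}: link cost 133 + fixed 73 = 206.
Compare {D1, D3, D5}: link cost 117 + fixed 94 = 211.
All other subsets cost ≥ 204. Minimum total cost: 180.

180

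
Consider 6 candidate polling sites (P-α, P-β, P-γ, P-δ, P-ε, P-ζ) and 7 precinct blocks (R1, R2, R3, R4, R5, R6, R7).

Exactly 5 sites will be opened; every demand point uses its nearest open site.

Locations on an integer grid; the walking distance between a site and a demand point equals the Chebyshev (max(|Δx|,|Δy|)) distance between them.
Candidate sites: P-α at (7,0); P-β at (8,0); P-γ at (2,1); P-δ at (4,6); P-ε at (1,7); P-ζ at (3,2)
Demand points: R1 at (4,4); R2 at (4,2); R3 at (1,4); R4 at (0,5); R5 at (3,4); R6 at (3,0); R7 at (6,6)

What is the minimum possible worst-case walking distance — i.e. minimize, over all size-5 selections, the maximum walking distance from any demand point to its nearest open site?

Open {P-α, P-β, P-δ, P-ε, P-ζ}.
  Farthest demand point is R1 at walking distance 2 (to P-δ); all others are ≤ 2.
With {P-α, P-γ, P-δ, P-ε, P-ζ} the worst case is 2.
With {P-β, P-γ, P-δ, P-ε, P-ζ} the worst case is 2.
No size-5 selection achieves below 2.

2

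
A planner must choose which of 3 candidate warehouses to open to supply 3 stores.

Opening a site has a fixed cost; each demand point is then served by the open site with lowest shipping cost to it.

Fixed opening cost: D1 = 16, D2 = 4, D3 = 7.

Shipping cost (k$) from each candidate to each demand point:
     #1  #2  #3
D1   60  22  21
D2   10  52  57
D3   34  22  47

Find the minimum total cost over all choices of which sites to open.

73

Open {D1, D2}: assign each demand point to its cheapest open site.
  #1→D2 10, #2→D1 22, #3→D1 21
  shipping cost 53, fixed 20 → total 73.
Compare {D1, D2, D3}: shipping cost 53 + fixed 27 = 80.
Compare {D2, D3}: shipping cost 79 + fixed 11 = 90.
Compare {D1, D3}: shipping cost 77 + fixed 23 = 100.
All other subsets cost ≥ 80. Minimum total cost: 73.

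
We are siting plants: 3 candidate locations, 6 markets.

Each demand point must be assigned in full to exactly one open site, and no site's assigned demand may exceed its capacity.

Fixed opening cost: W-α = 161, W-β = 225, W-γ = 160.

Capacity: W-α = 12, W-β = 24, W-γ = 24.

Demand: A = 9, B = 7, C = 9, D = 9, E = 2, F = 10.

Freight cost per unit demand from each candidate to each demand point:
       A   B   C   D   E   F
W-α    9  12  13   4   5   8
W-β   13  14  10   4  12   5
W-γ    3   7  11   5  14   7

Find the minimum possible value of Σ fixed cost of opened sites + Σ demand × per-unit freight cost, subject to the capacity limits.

808

Open {W-α, W-β, W-γ}; cheapest assignment that respects the capacities:
  W-α (cap 12, load 11): D, E — cost 9×4 + 2×5 = 46
  W-β (cap 24, load 19): C, F — cost 9×10 + 10×5 = 140
  W-γ (cap 24, load 16): A, B — cost 9×3 + 7×7 = 76
  Shipping 262, fixed 546 → total 808.
  Any other capacity-feasible assignment to {W-α, W-β, W-γ} ships for at least 262.
Total demand is 46; every other set of sites either has combined capacity below 46 or cannot fit the demands without splitting one across sites, so {W-α, W-β, W-γ} is the only feasible choice of open sites. Minimum: 808.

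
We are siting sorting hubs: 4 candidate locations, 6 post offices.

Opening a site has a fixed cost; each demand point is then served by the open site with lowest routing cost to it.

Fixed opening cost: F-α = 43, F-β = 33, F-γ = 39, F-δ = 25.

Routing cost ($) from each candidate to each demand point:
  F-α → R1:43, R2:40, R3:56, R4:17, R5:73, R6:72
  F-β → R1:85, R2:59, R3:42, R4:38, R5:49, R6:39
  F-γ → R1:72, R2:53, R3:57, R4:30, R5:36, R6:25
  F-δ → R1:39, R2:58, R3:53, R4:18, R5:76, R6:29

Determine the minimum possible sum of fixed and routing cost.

288

Open {F-γ, F-δ}: assign each demand point to its cheapest open site.
  R1→F-δ 39, R2→F-γ 53, R3→F-δ 53, R4→F-δ 18, R5→F-γ 36, R6→F-γ 25
  routing cost 224, fixed 64 → total 288.
Compare {F-β, F-δ}: routing cost 235 + fixed 58 = 293.
Compare {F-δ}: routing cost 273 + fixed 25 = 298.
Compare {F-α, F-γ}: routing cost 217 + fixed 82 = 299.
All other subsets cost ≥ 293. Minimum total cost: 288.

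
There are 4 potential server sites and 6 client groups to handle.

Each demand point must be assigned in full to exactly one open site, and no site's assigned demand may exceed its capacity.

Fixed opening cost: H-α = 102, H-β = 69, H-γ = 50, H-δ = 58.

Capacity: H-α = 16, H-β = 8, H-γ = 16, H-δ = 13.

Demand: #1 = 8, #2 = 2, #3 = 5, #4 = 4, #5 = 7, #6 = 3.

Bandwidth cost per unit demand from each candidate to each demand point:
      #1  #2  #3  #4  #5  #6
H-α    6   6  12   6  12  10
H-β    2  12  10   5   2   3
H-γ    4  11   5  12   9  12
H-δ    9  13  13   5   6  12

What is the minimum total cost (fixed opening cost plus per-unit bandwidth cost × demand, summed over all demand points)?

Open {H-γ, H-δ}; cheapest assignment that respects the capacities:
  H-γ (cap 16, load 16): #1, #3, #6 — cost 8×4 + 5×5 + 3×12 = 93
  H-δ (cap 13, load 13): #2, #4, #5 — cost 2×13 + 4×5 + 7×6 = 88
  Shipping 181, fixed 108 → total 289.
  Any other capacity-feasible assignment to {H-γ, H-δ} ships for at least 181.
Compare {H-β, H-γ, H-δ}: its best feasible assignment gives total 326.
Compare {H-α, H-β, H-γ}: its best feasible assignment gives total 358.
Every other set of open sites that can feasibly serve all demand totals ≥ 326 even under its best assignment. Minimum: 289.

289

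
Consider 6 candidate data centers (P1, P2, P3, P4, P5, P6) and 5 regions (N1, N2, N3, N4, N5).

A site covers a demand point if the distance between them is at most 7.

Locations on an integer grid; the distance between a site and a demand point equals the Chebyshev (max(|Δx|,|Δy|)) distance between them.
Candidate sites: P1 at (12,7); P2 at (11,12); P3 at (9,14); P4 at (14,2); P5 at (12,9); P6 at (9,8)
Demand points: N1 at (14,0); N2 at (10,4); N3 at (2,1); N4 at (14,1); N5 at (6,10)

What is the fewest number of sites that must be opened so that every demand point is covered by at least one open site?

Coverage sets (demand points within 7 of each site):
  P1: {N1, N2, N4, N5}
  P2: {N5}
  P3: {N5}
  P4: {N1, N2, N4}
  P5: {N2, N5}
  P6: {N2, N3, N4, N5}
No single site covers all 5 demand points.
But {P1, P6} covers everything, so the minimum is 2.

2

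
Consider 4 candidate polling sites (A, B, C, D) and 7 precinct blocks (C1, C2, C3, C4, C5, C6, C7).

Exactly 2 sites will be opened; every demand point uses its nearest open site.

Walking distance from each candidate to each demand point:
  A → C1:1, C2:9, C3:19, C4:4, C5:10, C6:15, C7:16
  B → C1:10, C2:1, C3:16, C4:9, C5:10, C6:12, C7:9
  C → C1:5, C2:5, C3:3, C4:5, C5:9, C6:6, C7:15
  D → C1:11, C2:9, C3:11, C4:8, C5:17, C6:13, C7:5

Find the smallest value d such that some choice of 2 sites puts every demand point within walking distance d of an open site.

9

Open {B, C}.
  Farthest demand point is C5 at walking distance 9 (to C); all others are ≤ 9.
With {C, D} the worst case is 9.
With {B, D} the worst case is 12.
No size-2 selection achieves below 9.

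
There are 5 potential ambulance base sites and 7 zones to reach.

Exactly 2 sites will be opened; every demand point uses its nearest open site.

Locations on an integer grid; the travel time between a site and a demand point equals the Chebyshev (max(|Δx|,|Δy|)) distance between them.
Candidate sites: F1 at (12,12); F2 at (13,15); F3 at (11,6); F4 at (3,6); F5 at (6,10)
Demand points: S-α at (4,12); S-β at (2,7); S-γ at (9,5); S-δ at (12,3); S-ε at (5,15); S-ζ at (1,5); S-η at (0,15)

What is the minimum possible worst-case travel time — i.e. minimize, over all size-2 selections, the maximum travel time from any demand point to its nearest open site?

6

Open {F3, F5}.
  Farthest demand point is S-η at travel time 6 (to F5); all others are ≤ 6.
With {F1, F5} the worst case is 7.
With {F2, F5} the worst case is 7.
No size-2 selection achieves below 6.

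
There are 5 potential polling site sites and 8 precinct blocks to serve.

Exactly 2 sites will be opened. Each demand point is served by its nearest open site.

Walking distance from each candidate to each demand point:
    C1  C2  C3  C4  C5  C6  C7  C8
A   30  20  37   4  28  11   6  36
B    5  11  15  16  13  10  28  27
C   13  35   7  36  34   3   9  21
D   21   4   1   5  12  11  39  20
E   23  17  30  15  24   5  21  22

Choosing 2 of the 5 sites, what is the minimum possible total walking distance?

Open {C, D}.
  C1→C 13, C2→D 4, C3→D 1, C4→D 5, C5→D 12, C6→C 3, C7→C 9, C8→D 20  ⇒ total 67.
Compare {A, D}: total 79.
Compare {B, C}: total 85.
No size-2 selection does better; minimum is 67.

67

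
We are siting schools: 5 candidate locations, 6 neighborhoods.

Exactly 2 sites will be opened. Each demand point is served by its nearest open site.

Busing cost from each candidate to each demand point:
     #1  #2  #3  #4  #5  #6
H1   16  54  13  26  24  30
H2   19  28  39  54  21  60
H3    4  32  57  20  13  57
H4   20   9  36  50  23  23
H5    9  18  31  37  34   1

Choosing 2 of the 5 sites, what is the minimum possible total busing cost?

87

Open {H3, H5}.
  #1→H3 4, #2→H5 18, #3→H5 31, #4→H3 20, #5→H3 13, #6→H5 1  ⇒ total 87.
Compare {H1, H5}: total 91.
Compare {H3, H4}: total 105.
No size-2 selection does better; minimum is 87.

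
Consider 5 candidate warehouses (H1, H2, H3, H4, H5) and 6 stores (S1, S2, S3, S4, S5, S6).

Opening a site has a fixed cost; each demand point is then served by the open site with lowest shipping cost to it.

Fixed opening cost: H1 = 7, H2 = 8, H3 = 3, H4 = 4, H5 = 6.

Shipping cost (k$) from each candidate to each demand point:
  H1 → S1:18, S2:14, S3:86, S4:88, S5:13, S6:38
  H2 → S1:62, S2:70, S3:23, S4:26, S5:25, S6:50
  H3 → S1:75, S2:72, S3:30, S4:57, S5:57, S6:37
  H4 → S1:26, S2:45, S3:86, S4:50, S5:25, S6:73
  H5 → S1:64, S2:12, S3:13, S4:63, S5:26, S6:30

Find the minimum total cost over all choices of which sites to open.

Open {H1, H2, H5}: assign each demand point to its cheapest open site.
  S1→H1 18, S2→H5 12, S3→H5 13, S4→H2 26, S5→H1 13, S6→H5 30
  shipping cost 112, fixed 21 → total 133.
Compare {H1, H2, H3, H5}: shipping cost 112 + fixed 24 = 136.
Compare {H1, H2, H4, H5}: shipping cost 112 + fixed 25 = 137.
Compare {H1, H2, H3, H4, H5}: shipping cost 112 + fixed 28 = 140.
All other subsets cost ≥ 136. Minimum total cost: 133.

133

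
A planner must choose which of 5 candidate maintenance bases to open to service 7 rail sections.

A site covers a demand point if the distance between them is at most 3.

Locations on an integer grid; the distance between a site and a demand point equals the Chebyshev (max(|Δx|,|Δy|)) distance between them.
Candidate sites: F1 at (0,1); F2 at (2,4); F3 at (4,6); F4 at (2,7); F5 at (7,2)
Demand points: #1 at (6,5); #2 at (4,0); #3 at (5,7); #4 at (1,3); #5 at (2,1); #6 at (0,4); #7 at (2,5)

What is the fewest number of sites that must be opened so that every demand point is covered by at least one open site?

2

Coverage sets (demand points within 3 of each site):
  F1: {#4, #5, #6}
  F2: {#3, #4, #5, #6, #7}
  F3: {#1, #3, #4, #7}
  F4: {#3, #6, #7}
  F5: {#1, #2}
No single site covers all 7 demand points.
But {F2, F5} covers everything, so the minimum is 2.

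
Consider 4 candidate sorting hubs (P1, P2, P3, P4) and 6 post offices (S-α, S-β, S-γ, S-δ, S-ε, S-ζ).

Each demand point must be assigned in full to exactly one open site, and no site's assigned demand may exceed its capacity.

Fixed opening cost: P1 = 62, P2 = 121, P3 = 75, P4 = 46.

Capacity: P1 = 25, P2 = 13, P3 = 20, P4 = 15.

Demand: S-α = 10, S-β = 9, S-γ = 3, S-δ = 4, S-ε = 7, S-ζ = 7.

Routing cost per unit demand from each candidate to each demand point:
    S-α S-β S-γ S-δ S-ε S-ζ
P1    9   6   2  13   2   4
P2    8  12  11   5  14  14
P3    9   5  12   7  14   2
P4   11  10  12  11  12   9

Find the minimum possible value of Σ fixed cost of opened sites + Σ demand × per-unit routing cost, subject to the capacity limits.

334

Open {P1, P3}; cheapest assignment that respects the capacities:
  P1 (cap 25, load 20): S-α, S-γ, S-ε — cost 10×9 + 3×2 + 7×2 = 110
  P3 (cap 20, load 20): S-β, S-δ, S-ζ — cost 9×5 + 4×7 + 7×2 = 87
  Shipping 197, fixed 137 → total 334.
  Any other capacity-feasible assignment to {P1, P3} ships for at least 197.
Compare {P1, P3, P4}: its best feasible assignment gives total 380.
Compare {P1, P2, P3}: its best feasible assignment gives total 445.
Every other set of open sites that can feasibly serve all demand totals ≥ 380 even under its best assignment. Minimum: 334.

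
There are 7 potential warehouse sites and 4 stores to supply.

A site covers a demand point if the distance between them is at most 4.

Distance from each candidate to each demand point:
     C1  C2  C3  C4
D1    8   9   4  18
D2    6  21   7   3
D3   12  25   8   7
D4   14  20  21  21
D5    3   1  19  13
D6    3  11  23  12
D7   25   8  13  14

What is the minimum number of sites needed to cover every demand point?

Coverage sets (demand points within 4 of each site):
  D1: {C3}
  D2: {C4}
  D3: {}
  D4: {}
  D5: {C1, C2}
  D6: {C1}
  D7: {}
No 2 sites suffice: every size-2 union leaves at least one demand point uncovered.
But {D1, D2, D5} covers everything, so the minimum is 3.

3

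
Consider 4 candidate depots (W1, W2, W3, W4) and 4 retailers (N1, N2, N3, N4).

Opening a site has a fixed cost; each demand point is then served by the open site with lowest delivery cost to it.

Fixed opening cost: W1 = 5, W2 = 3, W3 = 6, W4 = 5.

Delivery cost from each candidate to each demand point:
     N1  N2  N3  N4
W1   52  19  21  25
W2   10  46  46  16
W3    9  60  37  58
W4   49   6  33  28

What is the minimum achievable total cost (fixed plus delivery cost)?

66

Open {W1, W2, W4}: assign each demand point to its cheapest open site.
  N1→W2 10, N2→W4 6, N3→W1 21, N4→W2 16
  delivery cost 53, fixed 13 → total 66.
Compare {W1, W2, W3, W4}: delivery cost 52 + fixed 19 = 71.
Compare {W2, W4}: delivery cost 65 + fixed 8 = 73.
Compare {W1, W2}: delivery cost 66 + fixed 8 = 74.
All other subsets cost ≥ 71. Minimum total cost: 66.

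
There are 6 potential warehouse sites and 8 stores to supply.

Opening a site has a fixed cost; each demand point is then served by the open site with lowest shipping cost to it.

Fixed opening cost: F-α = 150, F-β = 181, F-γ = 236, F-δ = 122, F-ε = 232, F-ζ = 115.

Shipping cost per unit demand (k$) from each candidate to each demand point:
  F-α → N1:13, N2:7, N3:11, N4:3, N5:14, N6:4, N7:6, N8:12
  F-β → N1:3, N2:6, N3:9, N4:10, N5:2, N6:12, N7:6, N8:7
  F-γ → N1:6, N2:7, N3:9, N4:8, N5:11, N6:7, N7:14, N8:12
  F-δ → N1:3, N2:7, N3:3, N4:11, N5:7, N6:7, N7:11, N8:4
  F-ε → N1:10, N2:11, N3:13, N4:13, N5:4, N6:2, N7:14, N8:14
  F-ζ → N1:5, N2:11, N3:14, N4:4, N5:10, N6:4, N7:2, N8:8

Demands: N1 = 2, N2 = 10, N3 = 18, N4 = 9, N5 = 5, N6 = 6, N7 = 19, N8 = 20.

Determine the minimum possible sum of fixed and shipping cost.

Open {F-δ, F-ζ}: assign each demand point to its cheapest open site.
  N1→F-δ 2×3=6, N2→F-δ 10×7=70, N3→F-δ 18×3=54, N4→F-ζ 9×4=36, N5→F-δ 5×7=35, N6→F-ζ 6×4=24, N7→F-ζ 19×2=38, N8→F-δ 20×4=80
  shipping cost 343, fixed 237 → total 580.
Compare {F-α, F-δ}: shipping cost 410 + fixed 272 = 682.
Compare {F-δ}: shipping cost 595 + fixed 122 = 717.
Compare {F-α, F-δ, F-ζ}: shipping cost 334 + fixed 387 = 721.
All other subsets cost ≥ 682. Minimum total cost: 580.

580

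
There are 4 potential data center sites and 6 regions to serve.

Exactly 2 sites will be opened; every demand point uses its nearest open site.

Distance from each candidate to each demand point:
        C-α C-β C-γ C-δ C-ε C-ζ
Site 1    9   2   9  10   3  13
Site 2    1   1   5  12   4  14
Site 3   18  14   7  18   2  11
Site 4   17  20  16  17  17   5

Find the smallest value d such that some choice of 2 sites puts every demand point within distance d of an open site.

10

Open {Site 1, Site 4}.
  Farthest demand point is C-δ at distance 10 (to Site 1); all others are ≤ 10.
With {Site 1, Site 3} the worst case is 11.
With {Site 2, Site 3} the worst case is 12.
No size-2 selection achieves below 10.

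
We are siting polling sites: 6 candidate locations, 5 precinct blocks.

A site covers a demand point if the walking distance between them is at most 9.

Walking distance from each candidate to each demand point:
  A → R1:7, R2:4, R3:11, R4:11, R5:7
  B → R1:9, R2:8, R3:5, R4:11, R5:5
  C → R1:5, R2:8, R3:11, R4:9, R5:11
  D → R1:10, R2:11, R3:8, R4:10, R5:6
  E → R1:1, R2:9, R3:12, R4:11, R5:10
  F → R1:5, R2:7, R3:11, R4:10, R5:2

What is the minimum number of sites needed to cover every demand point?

2

Coverage sets (demand points within 9 of each site):
  A: {R1, R2, R5}
  B: {R1, R2, R3, R5}
  C: {R1, R2, R4}
  D: {R3, R5}
  E: {R1, R2}
  F: {R1, R2, R5}
No single site covers all 5 demand points.
But {B, C} covers everything, so the minimum is 2.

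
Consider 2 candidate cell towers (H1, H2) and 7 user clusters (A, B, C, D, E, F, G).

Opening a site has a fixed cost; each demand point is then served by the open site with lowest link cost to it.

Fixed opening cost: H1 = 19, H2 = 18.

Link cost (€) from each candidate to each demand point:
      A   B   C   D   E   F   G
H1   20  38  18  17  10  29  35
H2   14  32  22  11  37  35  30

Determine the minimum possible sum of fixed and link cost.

Open {H1, H2}: assign each demand point to its cheapest open site.
  A→H2 14, B→H2 32, C→H1 18, D→H2 11, E→H1 10, F→H1 29, G→H2 30
  link cost 144, fixed 37 → total 181.
Compare {H1}: link cost 167 + fixed 19 = 186.
Compare {H2}: link cost 181 + fixed 18 = 199.

181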